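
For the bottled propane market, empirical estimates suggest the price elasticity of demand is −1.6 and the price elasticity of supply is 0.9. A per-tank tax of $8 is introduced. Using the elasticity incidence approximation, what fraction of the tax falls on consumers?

Consumers' share ≈ 0.36.

Incidence ratio: consumers' share ≈ εs / (εs + |εd|) = 0.9 / (0.9 + 1.6) = 0.36.
Supply is the less elastic side, so consumers bear the smaller share.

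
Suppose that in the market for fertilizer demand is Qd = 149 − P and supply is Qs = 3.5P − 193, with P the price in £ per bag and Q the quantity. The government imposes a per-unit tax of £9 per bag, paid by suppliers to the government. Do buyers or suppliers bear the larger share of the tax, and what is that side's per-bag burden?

Before the tax: set 149 − P = 3.5P − 193 → P* = £76, Q* = 73.
With the tax collected from suppliers, supply shifts: Qs = 3.5(P − 9) − 193.
New equilibrium: buyers pay £83, suppliers receive £74, Q = 66. (Wedge: Pb − Ps = 9.)
Per-bag burden: buyers £7, suppliers £2.
Buyers take the larger share because demand is less price-elastic here (demand slope 1 vs supply slope 3.5).

Buyers bear the larger share: £7 per bag.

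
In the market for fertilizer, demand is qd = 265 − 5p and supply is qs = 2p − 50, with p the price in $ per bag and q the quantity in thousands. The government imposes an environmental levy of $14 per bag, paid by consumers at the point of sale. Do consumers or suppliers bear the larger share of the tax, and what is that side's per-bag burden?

Suppliers bear the larger share: $10 per bag.

Without the tax, 265 − 5p = 2p − 50 gives 7p = 315, so p* = $45 and q* = 40.
With the tax collected from consumers, demand (in seller-price terms) shifts: qd = 265 − 5(p + 14).
New equilibrium: consumers pay $49, suppliers receive $35, q = 20. (Wedge: pb − ps = 14.)
Per-bag burden: consumers $4, suppliers $10.
Suppliers take the larger share because supply is less price-elastic here (demand slope 5 vs supply slope 2).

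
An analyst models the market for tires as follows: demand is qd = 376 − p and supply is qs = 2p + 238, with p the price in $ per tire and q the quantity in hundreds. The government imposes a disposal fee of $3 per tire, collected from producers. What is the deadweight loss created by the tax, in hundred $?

Before the tax: set 376 − p = 2p + 238 → p* = $46, q* = 330.
With the tax collected from producers, supply shifts: qs = 2(p − 3) + 238.
Solving gives q = 328 with consumers paying $48 and producers receiving $45 (the $3 wedge).
Quantity falls by |ΔQ| = |330 − 328| = 2.
DWL = ½ · t · |ΔQ| = ½ · 3 · 2 = $3.

Deadweight loss = $3 hundred.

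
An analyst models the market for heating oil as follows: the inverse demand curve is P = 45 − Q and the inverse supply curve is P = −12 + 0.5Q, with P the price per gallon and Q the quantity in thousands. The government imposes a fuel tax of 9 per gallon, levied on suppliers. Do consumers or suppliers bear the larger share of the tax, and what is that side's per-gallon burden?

Rewrite in direct form: Qd = 45 − P and Qs = 2P + 24.
Without the tax, 45 − P = 2P + 24 gives 3P = 21, so P* = 7 and Q* = 38.
With the tax collected from suppliers, supply shifts: Qs = 2(P − 9) + 24.
Solving gives Q = 32 with consumers paying 13 and suppliers receiving 4 (the 9 wedge).
Per-gallon burden: consumers 6, suppliers 3.
Consumers take the larger share because demand is less price-elastic here (demand slope 1 vs supply slope 2).
The less price-elastic side of the market bears the larger share of a per-unit tax.

Consumers bear the larger share: 6 per gallon.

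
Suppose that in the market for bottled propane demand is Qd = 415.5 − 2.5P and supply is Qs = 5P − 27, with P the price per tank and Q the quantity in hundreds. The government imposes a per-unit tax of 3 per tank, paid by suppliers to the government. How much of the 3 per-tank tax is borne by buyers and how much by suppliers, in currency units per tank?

Without the tax, 415.5 − 2.5P = 5P − 27 gives 7.5P = 442.5, so P* = 59 and Q* = 268.
With the tax collected from suppliers, supply shifts: Qs = 5(P − 3) − 27.
Solving gives Q = 263 with buyers paying 61 and suppliers receiving 58 (the 3 wedge).
Burden on buyers: 2; on suppliers: 1. (They sum to 3.)

Buyers bear 2 per tank; suppliers bear 1 per tank.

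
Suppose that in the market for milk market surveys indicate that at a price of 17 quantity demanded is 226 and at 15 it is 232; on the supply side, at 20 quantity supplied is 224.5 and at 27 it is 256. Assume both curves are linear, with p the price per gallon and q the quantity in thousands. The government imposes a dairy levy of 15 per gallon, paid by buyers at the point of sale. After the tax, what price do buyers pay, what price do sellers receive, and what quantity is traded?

Buyers pay 28; sellers receive 13; quantity = 193.

Demand slope: (232 − 226)/(15 − 17) = -3, so qd = 277 − 3p.
Supply slope: (256 − 224.5)/(27 − 20) = 4.5, so qs = 4.5p + 134.5.
Without the tax, 277 − 3p = 4.5p + 134.5 gives 7.5p = 142.5, so p* = 19 and q* = 220.
With the tax collected from buyers, demand (in seller-price terms) shifts: qd = 277 − 3(p + 15).
New equilibrium: buyers pay 28, sellers receive 13, q = 193. (Wedge: pb − ps = 15.)
The less price-elastic side of the market bears the larger share of a per-unit tax.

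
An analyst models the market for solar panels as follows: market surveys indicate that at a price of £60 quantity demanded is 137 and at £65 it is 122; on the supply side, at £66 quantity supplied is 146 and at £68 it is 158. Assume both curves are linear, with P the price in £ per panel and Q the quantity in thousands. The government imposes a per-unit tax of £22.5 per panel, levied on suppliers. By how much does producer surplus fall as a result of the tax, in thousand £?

Demand slope: (122 − 137)/(65 − 60) = -3, so Qd = 317 − 3P.
Supply slope: (158 − 146)/(68 − 66) = 6, so Qs = 6P − 250.
Before the tax: set 317 − 3P = 6P − 250 → P* = £63, Q* = 128.
With the tax collected from suppliers, supply shifts: Qs = 6(P − 22.5) − 250.
Solving gives Q = 83 with buyers paying £78 and suppliers receiving £55.5 (the £22.5 wedge).
ΔPS is the trapezoid between Q = 83 and Q = 128 of height £7.5: ½ · (128 + 83) · 7.5 = £791.25.

Producer surplus falls by £791.25 thousand.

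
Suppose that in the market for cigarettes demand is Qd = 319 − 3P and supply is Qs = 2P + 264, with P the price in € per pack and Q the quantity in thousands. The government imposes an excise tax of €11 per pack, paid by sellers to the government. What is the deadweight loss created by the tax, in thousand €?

Deadweight loss = €72.6 thousand.

Without the tax, 319 − 3P = 2P + 264 gives 5P = 55, so P* = €11 and Q* = 286.
With the tax collected from sellers, supply shifts: Qs = 2(P − 11) + 264.
Solving gives Q = 272.8 with buyers paying €15.4 and sellers receiving €4.4 (the €11 wedge).
Quantity falls by |ΔQ| = |286 − 272.8| = 13.2.
DWL = ½ · t · |ΔQ| = ½ · 11 · 13.2 = €72.6.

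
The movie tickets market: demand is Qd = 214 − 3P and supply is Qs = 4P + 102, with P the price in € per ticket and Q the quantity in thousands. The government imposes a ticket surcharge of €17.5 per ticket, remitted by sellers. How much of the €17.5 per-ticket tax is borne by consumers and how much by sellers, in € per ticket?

Consumers bear €10 per ticket; sellers bear €7.5 per ticket.

Without the tax, 214 − 3P = 4P + 102 gives 7P = 112, so P* = €16 and Q* = 166.
With the tax collected from sellers, supply shifts: Qs = 4(P − 17.5) + 102.
Solving gives Q = 136 with consumers paying €26 and sellers receiving €8.5 (the €17.5 wedge).
Burden on consumers: €10; on sellers: €7.5. (They sum to €17.5.)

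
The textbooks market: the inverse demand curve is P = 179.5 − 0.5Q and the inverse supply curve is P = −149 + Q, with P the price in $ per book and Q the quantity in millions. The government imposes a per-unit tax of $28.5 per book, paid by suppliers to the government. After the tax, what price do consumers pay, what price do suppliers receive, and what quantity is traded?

Inverting to Q(P) form: Qd = 359 − 2P; Qs = P + 149.
Without the tax, 359 − 2P = P + 149 gives 3P = 210, so P* = $70 and Q* = 219.
With the tax collected from suppliers, supply shifts: Qs = (P − 28.5) + 149.
Solving gives Q = 200 with consumers paying $79.5 and suppliers receiving $51 (the $28.5 wedge).

Consumers pay $79.5; suppliers receive $51; quantity = 200.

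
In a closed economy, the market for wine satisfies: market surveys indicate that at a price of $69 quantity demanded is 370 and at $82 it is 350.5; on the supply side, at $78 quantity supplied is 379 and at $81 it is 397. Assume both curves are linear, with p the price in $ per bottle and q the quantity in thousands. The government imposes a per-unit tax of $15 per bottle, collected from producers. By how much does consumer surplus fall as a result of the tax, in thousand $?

Demand slope: (350.5 − 370)/(82 − 69) = -1.5, so qd = 473.5 − 1.5p.
Supply slope: (397 − 379)/(81 − 78) = 6, so qs = 6p − 89.
Without the tax, 473.5 − 1.5p = 6p − 89 gives 7.5p = 562.5, so p* = $75 and q* = 361.
With the tax collected from producers, supply shifts: qs = 6(p − 15) − 89.
Solving gives q = 343 with buyers paying $87 and producers receiving $72 (the $15 wedge).
ΔCS is the trapezoid between Q = 343 and Q = 361 of height $12: ½ · (361 + 343) · 12 = $4224.

Consumer surplus falls by $4224 thousand.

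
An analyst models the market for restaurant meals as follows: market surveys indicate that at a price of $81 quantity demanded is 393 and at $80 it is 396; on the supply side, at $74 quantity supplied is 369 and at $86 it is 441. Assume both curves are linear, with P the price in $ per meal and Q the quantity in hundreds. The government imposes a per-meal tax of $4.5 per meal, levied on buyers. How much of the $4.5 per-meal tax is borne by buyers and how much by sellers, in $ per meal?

Demand slope: (396 − 393)/(80 − 81) = -3, so Qd = 636 − 3P.
Supply slope: (441 − 369)/(86 − 74) = 6, so Qs = 6P − 75.
Before the tax: set 636 − 3P = 6P − 75 → P* = $79, Q* = 399.
With the tax collected from buyers, demand (in seller-price terms) shifts: Qd = 636 − 3(P + 4.5).
New equilibrium: buyers pay $82, sellers receive $77.5, Q = 390. (Wedge: Pb − Ps = 4.5.)
Burden on buyers: $3; on sellers: $1.5. (They sum to $4.5.)

Buyers bear $3 per meal; sellers bear $1.5 per meal.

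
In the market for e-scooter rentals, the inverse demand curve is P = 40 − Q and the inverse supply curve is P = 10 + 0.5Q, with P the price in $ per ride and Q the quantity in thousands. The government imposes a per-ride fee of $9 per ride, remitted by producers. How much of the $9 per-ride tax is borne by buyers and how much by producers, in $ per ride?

Inverting to Q(P) form: Qd = 40 − P; Qs = 2P − 20.
Without the tax, 40 − P = 2P − 20 gives 3P = 60, so P* = $20 and Q* = 20.
With the tax collected from producers, supply shifts: Qs = 2(P − 9) − 20.
New equilibrium: buyers pay $26, producers receive $17, Q = 14. (Wedge: Pb − Ps = 9.)
Burden on buyers: $6; on producers: $3. (They sum to $9.)

Buyers bear $6 per ride; producers bear $3 per ride.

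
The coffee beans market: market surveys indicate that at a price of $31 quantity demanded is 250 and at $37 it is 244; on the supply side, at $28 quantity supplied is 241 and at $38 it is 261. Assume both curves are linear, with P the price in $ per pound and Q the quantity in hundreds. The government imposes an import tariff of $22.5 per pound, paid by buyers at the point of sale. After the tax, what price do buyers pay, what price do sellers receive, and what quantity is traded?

Demand slope: (244 − 250)/(37 − 31) = -1, so Qd = 281 − P.
Supply slope: (261 − 241)/(38 − 28) = 2, so Qs = 2P + 185.
Without the tax, 281 − P = 2P + 185 gives 3P = 96, so P* = $32 and Q* = 249.
With the tax collected from buyers, demand (in seller-price terms) shifts: Qd = 281 − (P + 22.5).
New equilibrium: buyers pay $47, sellers receive $24.5, Q = 234. (Wedge: Pb − Ps = 22.5.)
The less price-elastic side of the market bears the larger share of a per-unit tax.

Buyers pay $47; sellers receive $24.5; quantity = 234.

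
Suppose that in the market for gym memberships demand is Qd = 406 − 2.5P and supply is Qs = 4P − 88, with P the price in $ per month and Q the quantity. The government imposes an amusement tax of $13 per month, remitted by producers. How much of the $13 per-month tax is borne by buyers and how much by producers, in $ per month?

Before the tax: set 406 − 2.5P = 4P − 88 → P* = $76, Q* = 216.
With the tax collected from producers, supply shifts: Qs = 4(P − 13) − 88.
New equilibrium: buyers pay $84, producers receive $71, Q = 196. (Wedge: Pb − Ps = 13.)
Burden on buyers: $8; on producers: $5. (They sum to $13.)

Buyers bear $8 per month; producers bear $5 per month.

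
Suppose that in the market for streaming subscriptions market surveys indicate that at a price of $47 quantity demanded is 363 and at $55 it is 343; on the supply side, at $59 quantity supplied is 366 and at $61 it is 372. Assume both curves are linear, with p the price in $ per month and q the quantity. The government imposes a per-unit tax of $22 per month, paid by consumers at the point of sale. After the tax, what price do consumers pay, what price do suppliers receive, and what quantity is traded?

Demand slope: (343 − 363)/(55 − 47) = -2.5, so qd = 480.5 − 2.5p.
Supply slope: (372 − 366)/(61 − 59) = 3, so qs = 3p + 189.
Without the tax, 480.5 − 2.5p = 3p + 189 gives 5.5p = 291.5, so p* = $53 and q* = 348.
With the tax collected from consumers, demand (in seller-price terms) shifts: qd = 480.5 − 2.5(p + 22).
Solving gives q = 318 with consumers paying $65 and suppliers receiving $43 (the $22 wedge).
The less price-elastic side of the market bears the larger share of a per-unit tax.

Consumers pay $65; suppliers receive $43; quantity = 318.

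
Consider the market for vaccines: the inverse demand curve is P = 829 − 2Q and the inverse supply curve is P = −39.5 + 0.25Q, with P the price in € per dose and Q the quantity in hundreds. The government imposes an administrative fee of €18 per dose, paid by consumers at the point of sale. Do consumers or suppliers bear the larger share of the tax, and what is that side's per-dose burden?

Consumers bear the larger share: €16 per dose.

Rewrite in direct form: Qd = 414.5 − 0.5P and Qs = 4P + 158.
Without the tax, 414.5 − 0.5P = 4P + 158 gives 4.5P = 256.5, so P* = €57 and Q* = 386.
With the tax collected from consumers, demand (in seller-price terms) shifts: Qd = 414.5 − 0.5(P + 18).
Solving gives Q = 378 with consumers paying €73 and suppliers receiving €55 (the €18 wedge).
Per-dose burden: consumers €16, suppliers €2.
Consumers take the larger share because demand is less price-elastic here (demand slope 0.5 vs supply slope 4).
The less price-elastic side of the market bears the larger share of a per-unit tax.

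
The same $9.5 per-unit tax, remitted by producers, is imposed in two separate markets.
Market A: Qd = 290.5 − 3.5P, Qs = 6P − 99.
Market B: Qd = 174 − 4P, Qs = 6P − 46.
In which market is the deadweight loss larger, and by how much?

Market A: pre-tax P* = $41, Q* = 147; post-tax Q = 126; deadweight loss = $99.75.
Market B: pre-tax P* = $22, Q* = 86; post-tax Q = 63.2; deadweight loss = $108.3.
Difference: $99.75 vs $108.3 → market B is larger by $8.55.

Market B, by $8.55.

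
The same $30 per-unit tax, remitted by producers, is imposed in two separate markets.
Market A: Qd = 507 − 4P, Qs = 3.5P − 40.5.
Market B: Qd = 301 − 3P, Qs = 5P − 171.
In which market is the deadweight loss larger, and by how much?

Market B, by $3.75.

Market A: pre-tax P* = $73, Q* = 215; post-tax Q = 159; deadweight loss = $840.
Market B: pre-tax P* = $59, Q* = 124; post-tax Q = 67.75; deadweight loss = $843.75.
Difference: $840 vs $843.75 → market B is larger by $3.75.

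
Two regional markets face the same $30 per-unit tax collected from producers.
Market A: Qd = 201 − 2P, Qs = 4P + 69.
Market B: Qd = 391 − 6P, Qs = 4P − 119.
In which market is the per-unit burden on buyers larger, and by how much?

Market A, by $8.

Market A: pre-tax P* = $22, Q* = 157; post-tax Q = 117; per-unit burden on buyers = $20.
Market B: pre-tax P* = $51, Q* = 85; post-tax Q = 13; per-unit burden on buyers = $12.
Difference: $20 vs $12 → market A is larger by $8.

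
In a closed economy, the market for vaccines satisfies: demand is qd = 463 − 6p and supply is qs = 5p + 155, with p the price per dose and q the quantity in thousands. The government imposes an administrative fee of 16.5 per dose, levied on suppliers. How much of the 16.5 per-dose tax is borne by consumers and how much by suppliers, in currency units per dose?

Before the tax: set 463 − 6p = 5p + 155 → p* = 28, q* = 295.
With the tax collected from suppliers, supply shifts: qs = 5(p − 16.5) + 155.
Solving gives q = 250 with consumers paying 35.5 and suppliers receiving 19 (the 16.5 wedge).
Burden on consumers: 7.5; on suppliers: 9. (They sum to 16.5.)

Consumers bear 7.5 per dose; suppliers bear 9 per dose.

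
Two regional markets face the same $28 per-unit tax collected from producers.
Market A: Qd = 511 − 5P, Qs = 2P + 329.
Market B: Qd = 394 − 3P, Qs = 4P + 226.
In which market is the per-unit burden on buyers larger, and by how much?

Market B, by $8.

Market A: pre-tax P* = $26, Q* = 381; post-tax Q = 341; per-unit burden on buyers = $8.
Market B: pre-tax P* = $24, Q* = 322; post-tax Q = 274; per-unit burden on buyers = $16.
Difference: $8 vs $16 → market B is larger by $8.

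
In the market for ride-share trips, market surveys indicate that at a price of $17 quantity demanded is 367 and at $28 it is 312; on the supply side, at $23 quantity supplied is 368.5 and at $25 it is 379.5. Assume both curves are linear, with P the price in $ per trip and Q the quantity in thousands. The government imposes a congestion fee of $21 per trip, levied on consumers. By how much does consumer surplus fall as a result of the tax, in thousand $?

Consumer surplus falls by $3569.5 thousand.

Demand slope: (312 − 367)/(28 − 17) = -5, so Qd = 452 − 5P.
Supply slope: (379.5 − 368.5)/(25 − 23) = 5.5, so Qs = 5.5P + 242.
Without the tax, 452 − 5P = 5.5P + 242 gives 10.5P = 210, so P* = $20 and Q* = 352.
With the tax collected from consumers, demand (in seller-price terms) shifts: Qd = 452 − 5(P + 21).
Solving gives Q = 297 with consumers paying $31 and sellers receiving $10 (the $21 wedge).
ΔCS is the trapezoid between Q = 297 and Q = 352 of height $11: ½ · (352 + 297) · 11 = $3569.5.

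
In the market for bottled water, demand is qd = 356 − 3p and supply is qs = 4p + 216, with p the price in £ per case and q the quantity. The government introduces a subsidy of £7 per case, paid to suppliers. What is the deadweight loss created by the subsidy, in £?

Deadweight loss = £42.

Without the subsidy, 356 − 3p = 4p + 216 gives 7p = 140, so p* = £20 and q* = 296.
With a per-unit subsidy paid to suppliers, each receives p + 7 per unit sold, so supply becomes qs = 4(p + 7) + 216.
Solving gives q = 308 with consumers paying £16 and suppliers receiving £23 (the £7 wedge).
Quantity rises by |ΔQ| = |296 − 308| = 12.
DWL = ½ · t · |ΔQ| = ½ · 7 · 12 = £42.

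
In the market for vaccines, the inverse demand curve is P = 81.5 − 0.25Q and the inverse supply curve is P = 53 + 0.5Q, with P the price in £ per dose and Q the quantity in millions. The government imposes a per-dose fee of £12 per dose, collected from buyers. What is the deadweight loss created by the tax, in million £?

Deadweight loss = £96 million.

Rewrite in direct form: Qd = 326 − 4P and Qs = 2P − 106.
Without the tax, 326 − 4P = 2P − 106 gives 6P = 432, so P* = £72 and Q* = 38.
With the tax collected from buyers, demand (in seller-price terms) shifts: Qd = 326 − 4(P + 12).
Solving gives Q = 22 with buyers paying £76 and sellers receiving £64 (the £12 wedge).
Quantity falls by |ΔQ| = |38 − 22| = 16.
DWL = ½ · t · |ΔQ| = ½ · 12 · 16 = £96.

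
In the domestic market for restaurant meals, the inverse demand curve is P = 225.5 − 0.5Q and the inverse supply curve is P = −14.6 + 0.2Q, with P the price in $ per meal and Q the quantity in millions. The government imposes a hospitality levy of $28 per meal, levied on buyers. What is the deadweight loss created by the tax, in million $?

Deadweight loss = $560 million.

Inverting to Q(P) form: Qd = 451 − 2P; Qs = 5P + 73.
Before the tax: set 451 − 2P = 5P + 73 → P* = $54, Q* = 343.
With the tax collected from buyers, demand (in seller-price terms) shifts: Qd = 451 − 2(P + 28).
New equilibrium: buyers pay $74, sellers receive $46, Q = 303. (Wedge: Pb − Ps = 28.)
Quantity falls by |ΔQ| = |343 − 303| = 40.
DWL = ½ · t · |ΔQ| = ½ · 28 · 40 = $560.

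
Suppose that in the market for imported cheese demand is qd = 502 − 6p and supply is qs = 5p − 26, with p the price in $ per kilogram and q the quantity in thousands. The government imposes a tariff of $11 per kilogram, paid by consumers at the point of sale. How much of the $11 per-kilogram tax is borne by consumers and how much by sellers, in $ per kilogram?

Before the tax: set 502 − 6p = 5p − 26 → p* = $48, q* = 214.
With the tax collected from consumers, demand (in seller-price terms) shifts: qd = 502 − 6(p + 11).
Solving gives q = 184 with consumers paying $53 and sellers receiving $42 (the $11 wedge).
Burden on consumers: $5; on sellers: $6. (They sum to $11.)

Consumers bear $5 per kilogram; sellers bear $6 per kilogram.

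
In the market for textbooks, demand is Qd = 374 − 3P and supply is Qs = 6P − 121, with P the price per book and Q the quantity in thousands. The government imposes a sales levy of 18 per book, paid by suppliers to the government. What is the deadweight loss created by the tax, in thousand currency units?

Deadweight loss = 324 thousand.

Without the tax, 374 − 3P = 6P − 121 gives 9P = 495, so P* = 55 and Q* = 209.
With the tax collected from suppliers, supply shifts: Qs = 6(P − 18) − 121.
Solving gives Q = 173 with consumers paying 67 and suppliers receiving 49 (the 18 wedge).
Quantity falls by |ΔQ| = |209 − 173| = 36.
DWL = ½ · t · |ΔQ| = ½ · 18 · 36 = 324.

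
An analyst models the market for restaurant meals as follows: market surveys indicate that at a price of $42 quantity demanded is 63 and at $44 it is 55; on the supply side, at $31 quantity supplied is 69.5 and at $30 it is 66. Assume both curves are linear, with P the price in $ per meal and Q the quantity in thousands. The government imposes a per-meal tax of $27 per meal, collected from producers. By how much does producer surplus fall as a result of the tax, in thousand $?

Producer surplus falls by $889.92 thousand.

Demand slope: (55 − 63)/(44 − 42) = -4, so Qd = 231 − 4P.
Supply slope: (66 − 69.5)/(30 − 31) = 3.5, so Qs = 3.5P − 39.
Before the tax: set 231 − 4P = 3.5P − 39 → P* = $36, Q* = 87.
With the tax collected from producers, supply shifts: Qs = 3.5(P − 27) − 39.
New equilibrium: consumers pay $48.6, producers receive $21.6, Q = 36.6. (Wedge: Pb − Ps = 27.)
ΔPS is the trapezoid between Q = 36.6 and Q = 87 of height $14.4: ½ · (87 + 36.6) · 14.4 = $889.92.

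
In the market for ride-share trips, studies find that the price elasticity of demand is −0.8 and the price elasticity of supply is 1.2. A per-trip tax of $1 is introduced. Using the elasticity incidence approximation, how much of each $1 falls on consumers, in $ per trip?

Incidence ratio: consumers' share ≈ εs / (εs + |εd|) = 1.2 / (1.2 + 0.8) = 0.6.
So consumers bear ≈ 0.6 × $1 = $0.6; sellers bear $0.4.

Consumers bear ≈ $0.6 per trip.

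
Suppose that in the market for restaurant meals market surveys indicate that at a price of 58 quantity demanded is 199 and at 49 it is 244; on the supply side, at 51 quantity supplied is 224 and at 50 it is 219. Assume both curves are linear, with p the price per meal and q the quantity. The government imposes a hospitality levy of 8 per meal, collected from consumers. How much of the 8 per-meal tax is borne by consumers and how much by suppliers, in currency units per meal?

Demand slope: (244 − 199)/(49 − 58) = -5, so qd = 489 − 5p.
Supply slope: (219 − 224)/(50 − 51) = 5, so qs = 5p − 31.
Before the tax: set 489 − 5p = 5p − 31 → p* = 52, q* = 229.
With the tax collected from consumers, demand (in seller-price terms) shifts: qd = 489 − 5(p + 8).
New equilibrium: consumers pay 56, suppliers receive 48, q = 209. (Wedge: pb − ps = 8.)
Burden on consumers: 4; on suppliers: 4. (They sum to 8.)
The less price-elastic side of the market bears the larger share of a per-unit tax.

Consumers bear 4 per meal; suppliers bear 4 per meal.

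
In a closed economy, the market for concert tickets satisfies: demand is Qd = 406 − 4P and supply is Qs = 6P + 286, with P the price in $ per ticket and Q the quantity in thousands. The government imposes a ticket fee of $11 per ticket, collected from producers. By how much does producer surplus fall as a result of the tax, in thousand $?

Producer surplus falls by $1517.12 thousand.

Before the tax: set 406 − 4P = 6P + 286 → P* = $12, Q* = 358.
With the tax collected from producers, supply shifts: Qs = 6(P − 11) + 286.
New equilibrium: buyers pay $18.6, producers receive $7.6, Q = 331.6. (Wedge: Pb − Ps = 11.)
ΔPS is the trapezoid between Q = 331.6 and Q = 358 of height $4.4: ½ · (358 + 331.6) · 4.4 = $1517.12.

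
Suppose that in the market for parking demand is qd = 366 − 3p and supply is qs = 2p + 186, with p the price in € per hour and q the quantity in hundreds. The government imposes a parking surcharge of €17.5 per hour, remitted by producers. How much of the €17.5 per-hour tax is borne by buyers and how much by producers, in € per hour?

Buyers bear €7 per hour; producers bear €10.5 per hour.

Before the tax: set 366 − 3p = 2p + 186 → p* = €36, q* = 258.
With the tax collected from producers, supply shifts: qs = 2(p − 17.5) + 186.
New equilibrium: buyers pay €43, producers receive €25.5, q = 237. (Wedge: pb − ps = 17.5.)
Burden on buyers: €7; on producers: €10.5. (They sum to €17.5.)
The less price-elastic side of the market bears the larger share of a per-unit tax.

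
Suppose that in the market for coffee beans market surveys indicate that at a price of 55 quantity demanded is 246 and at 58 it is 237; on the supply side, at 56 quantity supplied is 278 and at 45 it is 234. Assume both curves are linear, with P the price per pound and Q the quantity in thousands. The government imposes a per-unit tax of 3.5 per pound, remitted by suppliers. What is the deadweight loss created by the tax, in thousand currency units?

Demand slope: (237 − 246)/(58 − 55) = -3, so Qd = 411 − 3P.
Supply slope: (234 − 278)/(45 − 56) = 4, so Qs = 4P + 54.
Before the tax: set 411 − 3P = 4P + 54 → P* = 51, Q* = 258.
With the tax collected from suppliers, supply shifts: Qs = 4(P − 3.5) + 54.
New equilibrium: consumers pay 53, suppliers receive 49.5, Q = 252. (Wedge: Pb − Ps = 3.5.)
Quantity falls by |ΔQ| = |258 − 252| = 6.
DWL = ½ · t · |ΔQ| = ½ · 3.5 · 6 = 10.5.

Deadweight loss = 10.5 thousand.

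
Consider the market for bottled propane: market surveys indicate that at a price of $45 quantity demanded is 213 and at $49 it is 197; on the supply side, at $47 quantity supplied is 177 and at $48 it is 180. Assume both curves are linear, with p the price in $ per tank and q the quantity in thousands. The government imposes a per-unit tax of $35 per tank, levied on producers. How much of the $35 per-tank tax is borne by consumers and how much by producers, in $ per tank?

Consumers bear $15 per tank; producers bear $20 per tank.

Demand slope: (197 − 213)/(49 − 45) = -4, so qd = 393 − 4p.
Supply slope: (180 − 177)/(48 − 47) = 3, so qs = 3p + 36.
Before the tax: set 393 − 4p = 3p + 36 → p* = $51, q* = 189.
With the tax collected from producers, supply shifts: qs = 3(p − 35) + 36.
New equilibrium: consumers pay $66, producers receive $31, q = 129. (Wedge: pb − ps = 35.)
Burden on consumers: $15; on producers: $20. (They sum to $35.)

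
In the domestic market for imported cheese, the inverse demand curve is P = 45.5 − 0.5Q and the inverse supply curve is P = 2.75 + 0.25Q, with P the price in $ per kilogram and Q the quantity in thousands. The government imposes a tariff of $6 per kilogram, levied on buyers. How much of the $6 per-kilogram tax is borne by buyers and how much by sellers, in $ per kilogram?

Inverting to Q(P) form: Qd = 91 − 2P; Qs = 4P − 11.
Without the tax, 91 − 2P = 4P − 11 gives 6P = 102, so P* = $17 and Q* = 57.
With the tax collected from buyers, demand (in seller-price terms) shifts: Qd = 91 − 2(P + 6).
Solving gives Q = 49 with buyers paying $21 and sellers receiving $15 (the $6 wedge).
Burden on buyers: $4; on sellers: $2. (They sum to $6.)
The less price-elastic side of the market bears the larger share of a per-unit tax.

Buyers bear $4 per kilogram; sellers bear $2 per kilogram.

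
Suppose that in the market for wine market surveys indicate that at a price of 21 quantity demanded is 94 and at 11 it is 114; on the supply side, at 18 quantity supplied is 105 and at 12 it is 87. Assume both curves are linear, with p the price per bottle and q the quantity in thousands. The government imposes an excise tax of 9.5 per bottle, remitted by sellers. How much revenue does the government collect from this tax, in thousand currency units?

Tax revenue = 860.7 thousand.

Demand slope: (114 − 94)/(11 − 21) = -2, so qd = 136 − 2p.
Supply slope: (87 − 105)/(12 − 18) = 3, so qs = 3p + 51.
Without the tax, 136 − 2p = 3p + 51 gives 5p = 85, so p* = 17 and q* = 102.
With the tax collected from sellers, supply shifts: qs = 3(p − 9.5) + 51.
New equilibrium: consumers pay 22.7, sellers receive 13.2, q = 90.6. (Wedge: pb − ps = 9.5.)
Revenue = t · Q = 9.5 · 90.6 = 860.7.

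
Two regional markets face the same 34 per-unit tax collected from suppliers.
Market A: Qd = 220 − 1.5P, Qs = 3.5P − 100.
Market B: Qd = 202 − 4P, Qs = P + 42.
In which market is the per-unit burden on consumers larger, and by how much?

Market A, by 17.

Market A: pre-tax P* = 64, Q* = 124; post-tax Q = 88.3; per-unit burden on consumers = 23.8.
Market B: pre-tax P* = 32, Q* = 74; post-tax Q = 46.8; per-unit burden on consumers = 6.8.
Difference: 23.8 vs 6.8 → market A is larger by 17.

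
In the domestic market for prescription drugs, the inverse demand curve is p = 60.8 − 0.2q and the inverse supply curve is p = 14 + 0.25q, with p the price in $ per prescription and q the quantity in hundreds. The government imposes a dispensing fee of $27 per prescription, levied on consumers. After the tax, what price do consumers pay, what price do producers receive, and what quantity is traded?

Consumers pay $52; producers receive $25; quantity = 44.

Inverting to q(p) form: qd = 304 − 5p; qs = 4p − 56.
Without the tax, 304 − 5p = 4p − 56 gives 9p = 360, so p* = $40 and q* = 104.
With the tax collected from consumers, demand (in seller-price terms) shifts: qd = 304 − 5(p + 27).
New equilibrium: consumers pay $52, producers receive $25, q = 44. (Wedge: pb − ps = 27.)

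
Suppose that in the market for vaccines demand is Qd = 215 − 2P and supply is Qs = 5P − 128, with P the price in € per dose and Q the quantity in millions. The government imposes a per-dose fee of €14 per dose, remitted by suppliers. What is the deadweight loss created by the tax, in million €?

Without the tax, 215 − 2P = 5P − 128 gives 7P = 343, so P* = €49 and Q* = 117.
With the tax collected from suppliers, supply shifts: Qs = 5(P − 14) − 128.
Solving gives Q = 97 with buyers paying €59 and suppliers receiving €45 (the €14 wedge).
Quantity falls by |ΔQ| = |117 − 97| = 20.
DWL = ½ · t · |ΔQ| = ½ · 14 · 20 = €140.

Deadweight loss = €140 million.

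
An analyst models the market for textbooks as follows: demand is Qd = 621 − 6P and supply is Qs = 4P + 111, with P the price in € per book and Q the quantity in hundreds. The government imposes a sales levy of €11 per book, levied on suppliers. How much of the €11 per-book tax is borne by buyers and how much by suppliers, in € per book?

Without the tax, 621 − 6P = 4P + 111 gives 10P = 510, so P* = €51 and Q* = 315.
With the tax collected from suppliers, supply shifts: Qs = 4(P − 11) + 111.
Solving gives Q = 288.6 with buyers paying €55.4 and suppliers receiving €44.4 (the €11 wedge).
Burden on buyers: €4.4; on suppliers: €6.6. (They sum to €11.)
The less price-elastic side of the market bears the larger share of a per-unit tax.

Buyers bear €4.4 per book; suppliers bear €6.6 per book.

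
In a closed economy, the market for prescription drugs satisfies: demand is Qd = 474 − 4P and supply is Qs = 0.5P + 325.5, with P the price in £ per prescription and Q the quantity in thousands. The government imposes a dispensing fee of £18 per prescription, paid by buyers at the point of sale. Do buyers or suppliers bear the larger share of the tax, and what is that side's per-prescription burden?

Suppliers bear the larger share: £16 per prescription.

Before the tax: set 474 − 4P = 0.5P + 325.5 → P* = £33, Q* = 342.
With the tax collected from buyers, demand (in seller-price terms) shifts: Qd = 474 − 4(P + 18).
Solving gives Q = 334 with buyers paying £35 and suppliers receiving £17 (the £18 wedge).
Per-prescription burden: buyers £2, suppliers £16.
Suppliers take the larger share because supply is less price-elastic here (demand slope 4 vs supply slope 0.5).
The less price-elastic side of the market bears the larger share of a per-unit tax.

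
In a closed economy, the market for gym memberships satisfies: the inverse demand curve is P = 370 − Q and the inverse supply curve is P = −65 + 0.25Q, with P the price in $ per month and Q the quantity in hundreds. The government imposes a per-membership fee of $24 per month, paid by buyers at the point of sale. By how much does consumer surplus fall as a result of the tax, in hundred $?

Rewrite in direct form: Qd = 370 − P and Qs = 4P + 260.
Before the tax: set 370 − P = 4P + 260 → P* = $22, Q* = 348.
With the tax collected from buyers, demand (in seller-price terms) shifts: Qd = 370 − (P + 24).
New equilibrium: buyers pay $41.2, sellers receive $17.2, Q = 328.8. (Wedge: Pb − Ps = 24.)
ΔCS is the trapezoid between Q = 328.8 and Q = 348 of height $19.2: ½ · (348 + 328.8) · 19.2 = $6497.28.

Consumer surplus falls by $6497.28 hundred.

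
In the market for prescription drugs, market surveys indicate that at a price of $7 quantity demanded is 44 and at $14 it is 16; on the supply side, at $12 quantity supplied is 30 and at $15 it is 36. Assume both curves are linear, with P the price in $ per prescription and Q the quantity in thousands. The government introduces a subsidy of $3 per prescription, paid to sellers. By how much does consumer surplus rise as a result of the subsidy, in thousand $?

Demand slope: (16 − 44)/(14 − 7) = -4, so Qd = 72 − 4P.
Supply slope: (36 − 30)/(15 − 12) = 2, so Qs = 2P + 6.
Without the subsidy, 72 − 4P = 2P + 6 gives 6P = 66, so P* = $11 and Q* = 28.
With a per-unit subsidy paid to sellers, each receives P + 3 per unit sold, so supply becomes Qs = 2(P + 3) + 6.
New equilibrium: buyers pay $10, sellers receive $13, Q = 32. (Wedge: Pb − Ps = −3.)
ΔCS is the trapezoid between Q = 32 and Q = 28 of height $1: ½ · (28 + 32) · 1 = $30.

Consumer surplus rises by $30 thousand.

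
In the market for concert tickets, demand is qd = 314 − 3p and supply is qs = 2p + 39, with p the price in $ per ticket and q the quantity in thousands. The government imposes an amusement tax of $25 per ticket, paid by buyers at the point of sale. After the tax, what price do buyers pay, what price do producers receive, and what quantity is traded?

Without the tax, 314 − 3p = 2p + 39 gives 5p = 275, so p* = $55 and q* = 149.
With the tax collected from buyers, demand (in seller-price terms) shifts: qd = 314 − 3(p + 25).
New equilibrium: buyers pay $65, producers receive $40, q = 119. (Wedge: pb − ps = 25.)
The less price-elastic side of the market bears the larger share of a per-unit tax.

Buyers pay $65; producers receive $40; quantity = 119.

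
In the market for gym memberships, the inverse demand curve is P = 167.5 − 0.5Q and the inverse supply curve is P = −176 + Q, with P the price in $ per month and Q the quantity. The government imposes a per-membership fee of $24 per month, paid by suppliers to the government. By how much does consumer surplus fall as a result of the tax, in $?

Rewrite in direct form: Qd = 335 − 2P and Qs = P + 176.
Before the tax: set 335 − 2P = P + 176 → P* = $53, Q* = 229.
With the tax collected from suppliers, supply shifts: Qs = (P − 24) + 176.
Solving gives Q = 213 with buyers paying $61 and suppliers receiving $37 (the $24 wedge).
ΔCS is the trapezoid between Q = 213 and Q = 229 of height $8: ½ · (229 + 213) · 8 = $1768.

Consumer surplus falls by $1768.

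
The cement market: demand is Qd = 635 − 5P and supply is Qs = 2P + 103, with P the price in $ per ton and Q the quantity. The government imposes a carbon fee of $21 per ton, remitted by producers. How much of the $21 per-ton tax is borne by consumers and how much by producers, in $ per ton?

Consumers bear $6 per ton; producers bear $15 per ton.

Before the tax: set 635 − 5P = 2P + 103 → P* = $76, Q* = 255.
With the tax collected from producers, supply shifts: Qs = 2(P − 21) + 103.
Solving gives Q = 225 with consumers paying $82 and producers receiving $61 (the $21 wedge).
Burden on consumers: $6; on producers: $15. (They sum to $21.)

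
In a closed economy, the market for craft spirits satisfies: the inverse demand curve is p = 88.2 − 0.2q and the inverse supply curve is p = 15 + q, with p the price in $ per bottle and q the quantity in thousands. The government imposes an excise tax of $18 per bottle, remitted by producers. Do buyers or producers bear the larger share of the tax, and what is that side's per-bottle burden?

Producers bear the larger share: $15 per bottle.

Rewrite in direct form: qd = 441 − 5p and qs = p − 15.
Without the tax, 441 − 5p = p − 15 gives 6p = 456, so p* = $76 and q* = 61.
With the tax collected from producers, supply shifts: qs = (p − 18) − 15.
Solving gives q = 46 with buyers paying $79 and producers receiving $61 (the $18 wedge).
Per-bottle burden: buyers $3, producers $15.
Producers take the larger share because supply is less price-elastic here (demand slope 5 vs supply slope 1).
The less price-elastic side of the market bears the larger share of a per-unit tax.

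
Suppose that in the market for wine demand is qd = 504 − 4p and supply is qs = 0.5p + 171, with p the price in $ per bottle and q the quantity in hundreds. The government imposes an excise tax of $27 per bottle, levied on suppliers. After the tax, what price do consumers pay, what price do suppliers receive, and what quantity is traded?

Without the tax, 504 − 4p = 0.5p + 171 gives 4.5p = 333, so p* = $74 and q* = 208.
With the tax collected from suppliers, supply shifts: qs = 0.5(p − 27) + 171.
Solving gives q = 196 with consumers paying $77 and suppliers receiving $50 (the $27 wedge).
The less price-elastic side of the market bears the larger share of a per-unit tax.

Consumers pay $77; suppliers receive $50; quantity = 196.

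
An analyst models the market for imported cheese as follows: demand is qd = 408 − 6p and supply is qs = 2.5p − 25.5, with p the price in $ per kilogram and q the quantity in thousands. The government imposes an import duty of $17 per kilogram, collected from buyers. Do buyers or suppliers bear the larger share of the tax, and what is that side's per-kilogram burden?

Suppliers bear the larger share: $12 per kilogram.

Without the tax, 408 − 6p = 2.5p − 25.5 gives 8.5p = 433.5, so p* = $51 and q* = 102.
With the tax collected from buyers, demand (in seller-price terms) shifts: qd = 408 − 6(p + 17).
Solving gives q = 72 with buyers paying $56 and suppliers receiving $39 (the $17 wedge).
Per-kilogram burden: buyers $5, suppliers $12.
Suppliers take the larger share because supply is less price-elastic here (demand slope 6 vs supply slope 2.5).
The less price-elastic side of the market bears the larger share of a per-unit tax.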